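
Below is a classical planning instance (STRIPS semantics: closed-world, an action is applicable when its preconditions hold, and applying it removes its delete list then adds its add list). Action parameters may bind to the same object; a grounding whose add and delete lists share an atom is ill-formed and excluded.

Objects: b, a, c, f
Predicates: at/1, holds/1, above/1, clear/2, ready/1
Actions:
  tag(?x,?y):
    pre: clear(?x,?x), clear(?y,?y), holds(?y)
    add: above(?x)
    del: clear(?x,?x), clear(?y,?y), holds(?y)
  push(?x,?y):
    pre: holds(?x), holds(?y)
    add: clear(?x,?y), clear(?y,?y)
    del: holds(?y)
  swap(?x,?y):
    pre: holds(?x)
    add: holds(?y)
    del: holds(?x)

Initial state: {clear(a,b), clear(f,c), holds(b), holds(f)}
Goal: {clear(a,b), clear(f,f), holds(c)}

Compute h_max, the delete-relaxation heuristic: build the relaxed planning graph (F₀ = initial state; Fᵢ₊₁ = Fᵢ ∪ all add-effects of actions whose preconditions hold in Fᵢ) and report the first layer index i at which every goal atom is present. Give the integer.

1

F0 = init (4 atoms)
F1 = F0 ∪ {clear(b,b), clear(b,f), clear(f,b), clear(f,f), holds(a), holds(c)}  (10 atoms)
goal ⊆ F1  ⇒  h_max = 1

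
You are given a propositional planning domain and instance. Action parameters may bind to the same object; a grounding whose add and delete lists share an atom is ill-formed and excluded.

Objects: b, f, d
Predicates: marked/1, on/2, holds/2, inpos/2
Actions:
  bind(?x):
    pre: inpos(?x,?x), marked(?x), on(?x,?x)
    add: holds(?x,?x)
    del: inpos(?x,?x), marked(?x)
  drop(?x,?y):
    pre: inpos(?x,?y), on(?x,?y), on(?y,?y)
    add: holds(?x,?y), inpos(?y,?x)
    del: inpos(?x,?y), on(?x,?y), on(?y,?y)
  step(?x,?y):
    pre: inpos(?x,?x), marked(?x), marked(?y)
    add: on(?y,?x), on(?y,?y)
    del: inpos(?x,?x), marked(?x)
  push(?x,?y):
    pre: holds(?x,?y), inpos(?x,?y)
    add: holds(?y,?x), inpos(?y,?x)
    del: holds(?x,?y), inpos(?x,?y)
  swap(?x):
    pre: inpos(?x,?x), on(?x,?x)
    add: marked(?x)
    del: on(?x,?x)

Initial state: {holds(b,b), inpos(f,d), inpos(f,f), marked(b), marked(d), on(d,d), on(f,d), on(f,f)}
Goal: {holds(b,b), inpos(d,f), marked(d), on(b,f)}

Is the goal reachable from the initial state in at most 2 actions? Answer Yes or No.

1. drop(f,d)  →  {holds(b,b), holds(f,d), inpos(d,f), inpos(f,f), marked(b), marked(d), on(f,f)}
2. swap(f)  →  {holds(b,b), holds(f,d), inpos(d,f), inpos(f,f), marked(b), marked(d), marked(f)}
3. step(f,b)  →  {holds(b,b), holds(f,d), inpos(d,f), marked(b), marked(d), on(b,b), on(b,f)}
optimal plan length = 3; 3 > 2

No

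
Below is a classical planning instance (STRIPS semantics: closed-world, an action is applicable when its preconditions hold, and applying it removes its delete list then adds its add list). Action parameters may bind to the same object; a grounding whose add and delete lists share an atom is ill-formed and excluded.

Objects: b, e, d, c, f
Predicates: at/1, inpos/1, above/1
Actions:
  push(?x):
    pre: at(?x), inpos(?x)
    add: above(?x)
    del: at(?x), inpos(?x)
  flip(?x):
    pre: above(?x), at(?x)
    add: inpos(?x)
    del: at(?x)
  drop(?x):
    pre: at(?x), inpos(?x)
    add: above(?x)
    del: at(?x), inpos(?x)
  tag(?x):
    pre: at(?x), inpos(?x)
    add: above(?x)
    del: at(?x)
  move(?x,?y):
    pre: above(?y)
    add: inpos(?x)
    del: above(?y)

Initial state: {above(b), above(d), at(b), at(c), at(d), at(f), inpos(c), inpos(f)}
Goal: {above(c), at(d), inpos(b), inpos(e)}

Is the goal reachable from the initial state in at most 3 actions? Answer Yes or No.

1. push(c)  →  {above(b), above(c), above(d), at(b), at(d), at(f), inpos(f)}
2. flip(b)  →  {above(b), above(c), above(d), at(d), at(f), inpos(b), inpos(f)}
3. move(e,b)  →  {above(c), above(d), at(d), at(f), inpos(b), inpos(e), inpos(f)}
optimal plan length = 3; 3 ≤ 3

Yes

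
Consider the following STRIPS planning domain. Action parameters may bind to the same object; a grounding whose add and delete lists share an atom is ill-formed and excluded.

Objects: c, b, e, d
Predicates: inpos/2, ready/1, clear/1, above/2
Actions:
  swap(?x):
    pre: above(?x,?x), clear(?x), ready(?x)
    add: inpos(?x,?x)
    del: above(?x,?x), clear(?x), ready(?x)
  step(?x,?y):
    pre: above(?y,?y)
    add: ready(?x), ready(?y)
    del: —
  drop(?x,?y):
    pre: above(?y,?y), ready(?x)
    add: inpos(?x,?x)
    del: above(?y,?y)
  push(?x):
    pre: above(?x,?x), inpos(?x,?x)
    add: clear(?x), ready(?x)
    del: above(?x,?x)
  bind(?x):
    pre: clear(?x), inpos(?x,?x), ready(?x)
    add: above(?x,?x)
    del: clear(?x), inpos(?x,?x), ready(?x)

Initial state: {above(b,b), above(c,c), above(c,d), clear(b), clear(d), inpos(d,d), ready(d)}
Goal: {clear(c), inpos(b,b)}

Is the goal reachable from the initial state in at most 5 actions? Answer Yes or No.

Yes

1. step(c,b)  →  {above(b,b), above(c,c), above(c,d), clear(b), clear(d), inpos(d,d), ready(b), ready(c), ready(d)}
2. swap(b)  →  {above(c,c), above(c,d), clear(d), inpos(b,b), inpos(d,d), ready(c), ready(d)}
3. bind(d)  →  {above(c,c), above(c,d), above(d,d), inpos(b,b), ready(c)}
4. drop(c,d)  →  {above(c,c), above(c,d), inpos(b,b), inpos(c,c), ready(c)}
5. push(c)  →  {above(c,d), clear(c), inpos(b,b), inpos(c,c), ready(c)}
optimal plan length = 5; 5 ≤ 5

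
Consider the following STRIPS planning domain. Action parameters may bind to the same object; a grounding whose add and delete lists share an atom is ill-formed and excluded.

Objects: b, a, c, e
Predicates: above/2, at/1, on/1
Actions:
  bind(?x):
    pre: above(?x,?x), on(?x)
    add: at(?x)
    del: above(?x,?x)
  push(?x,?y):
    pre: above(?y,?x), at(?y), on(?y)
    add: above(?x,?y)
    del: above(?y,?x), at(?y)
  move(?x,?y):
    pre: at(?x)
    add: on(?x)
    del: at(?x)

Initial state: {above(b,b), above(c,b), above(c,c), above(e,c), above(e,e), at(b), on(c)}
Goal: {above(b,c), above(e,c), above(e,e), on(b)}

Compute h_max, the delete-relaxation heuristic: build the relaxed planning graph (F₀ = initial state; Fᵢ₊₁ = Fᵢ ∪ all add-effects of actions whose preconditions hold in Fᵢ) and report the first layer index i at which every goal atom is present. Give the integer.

F0 = init (7 atoms)
F1 = F0 ∪ {at(c), on(b)}  (9 atoms)
F2 = F1 ∪ {above(b,c)}  (10 atoms)
goal ⊆ F2  ⇒  h_max = 2

2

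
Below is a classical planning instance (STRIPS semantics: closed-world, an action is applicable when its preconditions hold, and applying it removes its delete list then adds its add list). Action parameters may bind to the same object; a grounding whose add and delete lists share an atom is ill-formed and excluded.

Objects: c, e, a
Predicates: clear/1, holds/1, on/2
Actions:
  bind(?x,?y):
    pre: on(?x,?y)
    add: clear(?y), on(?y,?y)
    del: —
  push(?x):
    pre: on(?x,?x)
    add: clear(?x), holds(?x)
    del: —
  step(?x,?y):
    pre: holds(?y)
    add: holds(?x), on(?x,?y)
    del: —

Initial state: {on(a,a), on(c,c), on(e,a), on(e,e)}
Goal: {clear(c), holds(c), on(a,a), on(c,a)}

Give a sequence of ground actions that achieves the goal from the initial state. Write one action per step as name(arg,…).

1. bind(c,c)  →  {clear(c), on(a,a), on(c,c), on(e,a), on(e,e)}
2. push(a)  →  {clear(a), clear(c), holds(a), on(a,a), on(c,c), on(e,a), on(e,e)}
3. step(c,a)  →  {clear(a), clear(c), holds(a), holds(c), on(a,a), on(c,a), on(c,c), on(e,a), on(e,e)}

bind(c,c); push(a); step(c,a)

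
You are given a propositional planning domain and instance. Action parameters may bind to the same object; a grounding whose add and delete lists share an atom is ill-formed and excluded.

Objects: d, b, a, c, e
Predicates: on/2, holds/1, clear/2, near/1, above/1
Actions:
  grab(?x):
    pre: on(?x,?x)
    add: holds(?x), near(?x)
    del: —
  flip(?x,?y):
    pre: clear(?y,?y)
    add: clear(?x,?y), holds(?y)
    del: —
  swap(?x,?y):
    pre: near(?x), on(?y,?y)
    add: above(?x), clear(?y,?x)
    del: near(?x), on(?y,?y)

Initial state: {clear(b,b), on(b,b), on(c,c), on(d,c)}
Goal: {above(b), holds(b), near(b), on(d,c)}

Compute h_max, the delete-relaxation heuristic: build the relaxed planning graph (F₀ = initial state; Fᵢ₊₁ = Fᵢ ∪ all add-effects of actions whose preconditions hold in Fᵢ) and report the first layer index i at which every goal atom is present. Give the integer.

2

F0 = init (4 atoms)
F1 = F0 ∪ {clear(a,b), clear(c,b), clear(d,b), clear(e,b), holds(b), holds(c), near(b), near(c)}  (12 atoms)
F2 = F1 ∪ {above(b), above(c), clear(b,c), clear(c,c)}  (16 atoms)
goal ⊆ F2  ⇒  h_max = 2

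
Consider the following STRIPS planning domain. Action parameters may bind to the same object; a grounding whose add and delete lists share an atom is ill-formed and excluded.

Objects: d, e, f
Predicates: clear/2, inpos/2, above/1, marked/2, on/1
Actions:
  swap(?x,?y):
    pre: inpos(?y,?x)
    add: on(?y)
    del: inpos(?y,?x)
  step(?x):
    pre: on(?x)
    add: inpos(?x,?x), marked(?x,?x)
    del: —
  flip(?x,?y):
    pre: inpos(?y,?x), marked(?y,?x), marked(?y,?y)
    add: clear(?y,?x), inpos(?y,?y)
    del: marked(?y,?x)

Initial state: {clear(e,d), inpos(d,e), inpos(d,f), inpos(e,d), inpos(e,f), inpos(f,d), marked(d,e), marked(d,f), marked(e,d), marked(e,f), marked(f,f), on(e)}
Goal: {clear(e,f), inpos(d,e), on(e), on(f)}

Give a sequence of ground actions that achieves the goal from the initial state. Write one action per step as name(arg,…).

1. swap(d,f)  →  {clear(e,d), inpos(d,e), inpos(d,f), inpos(e,d), inpos(e,f), marked(d,e), marked(d,f), marked(e,d), marked(e,f), marked(f,f), on(e), on(f)}
2. step(e)  →  {clear(e,d), inpos(d,e), inpos(d,f), inpos(e,d), inpos(e,e), inpos(e,f), marked(d,e), marked(d,f), marked(e,d), marked(e,e), marked(e,f), marked(f,f), on(e), on(f)}
3. flip(f,e)  →  {clear(e,d), clear(e,f), inpos(d,e), inpos(d,f), inpos(e,d), inpos(e,e), inpos(e,f), marked(d,e), marked(d,f), marked(e,d), marked(e,e), marked(f,f), on(e), on(f)}

swap(d,f); step(e); flip(f,e)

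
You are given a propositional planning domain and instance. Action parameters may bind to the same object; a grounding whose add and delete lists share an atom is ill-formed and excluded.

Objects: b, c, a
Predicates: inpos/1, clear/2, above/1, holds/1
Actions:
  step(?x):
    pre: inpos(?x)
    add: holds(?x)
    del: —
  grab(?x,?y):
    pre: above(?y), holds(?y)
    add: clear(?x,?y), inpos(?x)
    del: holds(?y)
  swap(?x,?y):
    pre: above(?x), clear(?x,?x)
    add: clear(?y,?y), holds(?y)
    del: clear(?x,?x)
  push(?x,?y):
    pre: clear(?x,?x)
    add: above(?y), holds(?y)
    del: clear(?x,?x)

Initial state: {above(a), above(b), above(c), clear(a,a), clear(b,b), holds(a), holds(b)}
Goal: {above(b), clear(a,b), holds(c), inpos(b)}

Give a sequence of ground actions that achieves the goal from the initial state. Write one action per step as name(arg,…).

grab(b,a); grab(a,b); swap(b,c)

1. grab(b,a)  →  {above(a), above(b), above(c), clear(a,a), clear(b,a), clear(b,b), holds(b), inpos(b)}
2. grab(a,b)  →  {above(a), above(b), above(c), clear(a,a), clear(a,b), clear(b,a), clear(b,b), inpos(a), inpos(b)}
3. swap(b,c)  →  {above(a), above(b), above(c), clear(a,a), clear(a,b), clear(b,a), clear(c,c), holds(c), inpos(a), inpos(b)}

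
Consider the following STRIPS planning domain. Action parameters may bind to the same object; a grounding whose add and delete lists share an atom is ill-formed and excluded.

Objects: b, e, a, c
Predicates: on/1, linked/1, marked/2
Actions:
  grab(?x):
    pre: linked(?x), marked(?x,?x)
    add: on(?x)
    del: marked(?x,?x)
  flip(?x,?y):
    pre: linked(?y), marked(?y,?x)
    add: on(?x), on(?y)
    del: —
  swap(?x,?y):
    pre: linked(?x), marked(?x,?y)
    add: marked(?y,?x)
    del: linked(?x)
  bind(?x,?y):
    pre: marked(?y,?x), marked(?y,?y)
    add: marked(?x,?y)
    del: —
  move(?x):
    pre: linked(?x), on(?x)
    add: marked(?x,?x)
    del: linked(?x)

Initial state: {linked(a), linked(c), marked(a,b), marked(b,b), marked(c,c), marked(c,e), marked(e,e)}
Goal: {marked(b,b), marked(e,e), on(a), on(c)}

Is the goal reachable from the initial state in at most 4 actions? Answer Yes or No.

1. grab(c)  →  {linked(a), linked(c), marked(a,b), marked(b,b), marked(c,e), marked(e,e), on(c)}
2. flip(b,a)  →  {linked(a), linked(c), marked(a,b), marked(b,b), marked(c,e), marked(e,e), on(a), on(b), on(c)}
optimal plan length = 2; 2 ≤ 4

Yes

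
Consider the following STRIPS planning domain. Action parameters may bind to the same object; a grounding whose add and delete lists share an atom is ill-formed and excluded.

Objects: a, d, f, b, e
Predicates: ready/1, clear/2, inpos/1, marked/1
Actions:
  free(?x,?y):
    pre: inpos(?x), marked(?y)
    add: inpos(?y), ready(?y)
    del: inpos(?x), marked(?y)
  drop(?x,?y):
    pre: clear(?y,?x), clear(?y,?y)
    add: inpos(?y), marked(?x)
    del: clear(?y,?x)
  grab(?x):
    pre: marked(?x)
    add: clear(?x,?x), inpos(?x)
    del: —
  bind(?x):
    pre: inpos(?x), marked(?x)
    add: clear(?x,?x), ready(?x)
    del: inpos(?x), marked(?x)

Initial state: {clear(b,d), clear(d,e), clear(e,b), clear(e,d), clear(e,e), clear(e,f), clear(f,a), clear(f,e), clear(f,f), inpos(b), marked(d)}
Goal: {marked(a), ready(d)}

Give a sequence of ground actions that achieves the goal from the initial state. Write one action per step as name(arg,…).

free(b,d); drop(a,f)

1. free(b,d)  →  {clear(b,d), clear(d,e), clear(e,b), clear(e,d), clear(e,e), clear(e,f), clear(f,a), clear(f,e), clear(f,f), inpos(d), ready(d)}
2. drop(a,f)  →  {clear(b,d), clear(d,e), clear(e,b), clear(e,d), clear(e,e), clear(e,f), clear(f,e), clear(f,f), inpos(d), inpos(f), marked(a), ready(d)}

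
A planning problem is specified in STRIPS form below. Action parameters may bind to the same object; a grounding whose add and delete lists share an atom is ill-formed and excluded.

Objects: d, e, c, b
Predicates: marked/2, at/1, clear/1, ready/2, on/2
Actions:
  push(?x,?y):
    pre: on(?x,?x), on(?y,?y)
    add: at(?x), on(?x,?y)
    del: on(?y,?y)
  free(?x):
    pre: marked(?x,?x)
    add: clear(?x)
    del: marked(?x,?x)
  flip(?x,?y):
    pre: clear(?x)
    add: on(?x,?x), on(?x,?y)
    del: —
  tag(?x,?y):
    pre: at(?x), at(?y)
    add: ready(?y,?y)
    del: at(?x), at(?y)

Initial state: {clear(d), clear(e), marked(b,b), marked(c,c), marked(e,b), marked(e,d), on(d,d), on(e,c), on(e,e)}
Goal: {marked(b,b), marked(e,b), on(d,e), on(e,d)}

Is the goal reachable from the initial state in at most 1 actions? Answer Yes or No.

No

1. push(d,e)  →  {at(d), clear(d), clear(e), marked(b,b), marked(c,c), marked(e,b), marked(e,d), on(d,d), on(d,e), on(e,c)}
2. flip(e,d)  →  {at(d), clear(d), clear(e), marked(b,b), marked(c,c), marked(e,b), marked(e,d), on(d,d), on(d,e), on(e,c), on(e,d), on(e,e)}
optimal plan length = 2; 2 > 1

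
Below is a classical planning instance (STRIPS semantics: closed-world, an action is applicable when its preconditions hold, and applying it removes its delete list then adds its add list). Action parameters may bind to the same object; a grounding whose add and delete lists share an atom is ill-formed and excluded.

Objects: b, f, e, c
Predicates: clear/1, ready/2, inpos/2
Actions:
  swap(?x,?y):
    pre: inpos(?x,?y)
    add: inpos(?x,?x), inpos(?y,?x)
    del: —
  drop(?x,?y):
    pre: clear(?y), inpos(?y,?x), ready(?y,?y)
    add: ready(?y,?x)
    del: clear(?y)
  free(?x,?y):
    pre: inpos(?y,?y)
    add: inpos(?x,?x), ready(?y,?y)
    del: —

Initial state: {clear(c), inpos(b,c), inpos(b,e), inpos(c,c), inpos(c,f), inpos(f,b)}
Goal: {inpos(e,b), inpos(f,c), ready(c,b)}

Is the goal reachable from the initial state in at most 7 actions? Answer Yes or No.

Yes

1. swap(b,e)  →  {clear(c), inpos(b,b), inpos(b,c), inpos(b,e), inpos(c,c), inpos(c,f), inpos(e,b), inpos(f,b)}
2. swap(b,c)  →  {clear(c), inpos(b,b), inpos(b,c), inpos(b,e), inpos(c,b), inpos(c,c), inpos(c,f), inpos(e,b), inpos(f,b)}
3. swap(c,f)  →  {clear(c), inpos(b,b), inpos(b,c), inpos(b,e), inpos(c,b), inpos(c,c), inpos(c,f), inpos(e,b), inpos(f,b), inpos(f,c)}
4. free(b,c)  →  {clear(c), inpos(b,b), inpos(b,c), inpos(b,e), inpos(c,b), inpos(c,c), inpos(c,f), inpos(e,b), inpos(f,b), inpos(f,c), ready(c,c)}
5. drop(b,c)  →  {inpos(b,b), inpos(b,c), inpos(b,e), inpos(c,b), inpos(c,c), inpos(c,f), inpos(e,b), inpos(f,b), inpos(f,c), ready(c,b), ready(c,c)}
optimal plan length = 5; 5 ≤ 7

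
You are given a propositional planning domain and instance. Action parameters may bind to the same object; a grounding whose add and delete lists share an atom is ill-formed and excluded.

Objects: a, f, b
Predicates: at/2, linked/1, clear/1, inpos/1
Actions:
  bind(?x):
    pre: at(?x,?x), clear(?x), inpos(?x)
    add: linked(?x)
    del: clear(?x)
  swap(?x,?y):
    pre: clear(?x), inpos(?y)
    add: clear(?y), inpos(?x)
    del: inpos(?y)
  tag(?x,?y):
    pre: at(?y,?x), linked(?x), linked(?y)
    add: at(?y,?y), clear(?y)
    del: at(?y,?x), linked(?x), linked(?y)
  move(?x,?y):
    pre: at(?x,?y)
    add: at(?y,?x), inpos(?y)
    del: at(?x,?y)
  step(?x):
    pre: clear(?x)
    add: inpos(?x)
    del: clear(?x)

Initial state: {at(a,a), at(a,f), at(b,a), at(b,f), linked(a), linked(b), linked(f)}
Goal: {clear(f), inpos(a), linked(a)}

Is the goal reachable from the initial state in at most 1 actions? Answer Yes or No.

No

1. move(b,a)  →  {at(a,a), at(a,b), at(a,f), at(b,f), inpos(a), linked(a), linked(b), linked(f)}
2. move(b,f)  →  {at(a,a), at(a,b), at(a,f), at(f,b), inpos(a), inpos(f), linked(a), linked(b), linked(f)}
3. tag(b,f)  →  {at(a,a), at(a,b), at(a,f), at(f,f), clear(f), inpos(a), inpos(f), linked(a)}
optimal plan length = 3; 3 > 1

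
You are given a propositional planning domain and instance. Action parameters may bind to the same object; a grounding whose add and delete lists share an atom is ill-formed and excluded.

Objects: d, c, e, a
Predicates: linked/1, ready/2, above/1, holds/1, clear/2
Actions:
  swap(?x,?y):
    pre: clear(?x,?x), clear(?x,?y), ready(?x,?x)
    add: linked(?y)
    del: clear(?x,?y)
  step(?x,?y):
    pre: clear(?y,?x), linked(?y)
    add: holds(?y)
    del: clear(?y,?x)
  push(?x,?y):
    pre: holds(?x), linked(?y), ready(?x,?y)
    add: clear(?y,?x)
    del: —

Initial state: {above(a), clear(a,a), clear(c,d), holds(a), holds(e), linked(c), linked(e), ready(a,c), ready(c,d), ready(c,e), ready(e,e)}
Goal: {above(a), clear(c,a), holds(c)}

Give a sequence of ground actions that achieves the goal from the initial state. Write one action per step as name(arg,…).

1. step(d,c)  →  {above(a), clear(a,a), holds(a), holds(c), holds(e), linked(c), linked(e), ready(a,c), ready(c,d), ready(c,e), ready(e,e)}
2. push(a,c)  →  {above(a), clear(a,a), clear(c,a), holds(a), holds(c), holds(e), linked(c), linked(e), ready(a,c), ready(c,d), ready(c,e), ready(e,e)}

step(d,c); push(a,c)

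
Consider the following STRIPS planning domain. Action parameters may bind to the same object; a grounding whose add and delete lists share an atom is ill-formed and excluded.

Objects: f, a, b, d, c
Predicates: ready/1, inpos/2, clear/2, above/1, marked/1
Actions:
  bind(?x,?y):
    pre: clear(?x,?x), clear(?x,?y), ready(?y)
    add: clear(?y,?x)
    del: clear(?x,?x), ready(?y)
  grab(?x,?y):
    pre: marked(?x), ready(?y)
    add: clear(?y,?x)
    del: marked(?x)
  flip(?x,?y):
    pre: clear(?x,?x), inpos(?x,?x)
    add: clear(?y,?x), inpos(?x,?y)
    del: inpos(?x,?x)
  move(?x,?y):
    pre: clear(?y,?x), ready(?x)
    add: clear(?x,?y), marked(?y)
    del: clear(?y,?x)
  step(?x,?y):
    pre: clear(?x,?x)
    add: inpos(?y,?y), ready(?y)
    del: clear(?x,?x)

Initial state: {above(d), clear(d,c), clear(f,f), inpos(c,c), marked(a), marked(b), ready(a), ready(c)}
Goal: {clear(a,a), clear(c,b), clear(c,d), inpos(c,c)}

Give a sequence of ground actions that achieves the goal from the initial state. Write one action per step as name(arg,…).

1. grab(a,a)  →  {above(d), clear(a,a), clear(d,c), clear(f,f), inpos(c,c), marked(b), ready(a), ready(c)}
2. grab(b,c)  →  {above(d), clear(a,a), clear(c,b), clear(d,c), clear(f,f), inpos(c,c), ready(a), ready(c)}
3. move(c,d)  →  {above(d), clear(a,a), clear(c,b), clear(c,d), clear(f,f), inpos(c,c), marked(d), ready(a), ready(c)}

grab(a,a); grab(b,c); move(c,d)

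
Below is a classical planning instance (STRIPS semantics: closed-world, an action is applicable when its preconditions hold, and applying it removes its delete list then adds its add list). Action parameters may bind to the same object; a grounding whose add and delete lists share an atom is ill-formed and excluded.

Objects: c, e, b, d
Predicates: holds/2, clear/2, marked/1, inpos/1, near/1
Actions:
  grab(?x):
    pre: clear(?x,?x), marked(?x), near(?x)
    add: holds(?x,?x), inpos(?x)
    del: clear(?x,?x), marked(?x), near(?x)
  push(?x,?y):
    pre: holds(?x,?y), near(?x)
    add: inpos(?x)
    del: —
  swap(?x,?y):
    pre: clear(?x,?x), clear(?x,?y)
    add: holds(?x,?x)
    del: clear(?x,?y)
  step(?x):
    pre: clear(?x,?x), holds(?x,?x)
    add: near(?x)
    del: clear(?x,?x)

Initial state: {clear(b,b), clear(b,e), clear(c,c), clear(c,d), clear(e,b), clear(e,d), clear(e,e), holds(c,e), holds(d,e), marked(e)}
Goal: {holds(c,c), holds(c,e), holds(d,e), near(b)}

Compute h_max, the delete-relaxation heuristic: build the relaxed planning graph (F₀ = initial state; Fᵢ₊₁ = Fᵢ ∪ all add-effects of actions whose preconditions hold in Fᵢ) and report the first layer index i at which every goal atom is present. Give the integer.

2

F0 = init (10 atoms)
F1 = F0 ∪ {holds(b,b), holds(c,c), holds(e,e)}  (13 atoms)
F2 = F1 ∪ {near(b), near(c), near(e)}  (16 atoms)
goal ⊆ F2  ⇒  h_max = 2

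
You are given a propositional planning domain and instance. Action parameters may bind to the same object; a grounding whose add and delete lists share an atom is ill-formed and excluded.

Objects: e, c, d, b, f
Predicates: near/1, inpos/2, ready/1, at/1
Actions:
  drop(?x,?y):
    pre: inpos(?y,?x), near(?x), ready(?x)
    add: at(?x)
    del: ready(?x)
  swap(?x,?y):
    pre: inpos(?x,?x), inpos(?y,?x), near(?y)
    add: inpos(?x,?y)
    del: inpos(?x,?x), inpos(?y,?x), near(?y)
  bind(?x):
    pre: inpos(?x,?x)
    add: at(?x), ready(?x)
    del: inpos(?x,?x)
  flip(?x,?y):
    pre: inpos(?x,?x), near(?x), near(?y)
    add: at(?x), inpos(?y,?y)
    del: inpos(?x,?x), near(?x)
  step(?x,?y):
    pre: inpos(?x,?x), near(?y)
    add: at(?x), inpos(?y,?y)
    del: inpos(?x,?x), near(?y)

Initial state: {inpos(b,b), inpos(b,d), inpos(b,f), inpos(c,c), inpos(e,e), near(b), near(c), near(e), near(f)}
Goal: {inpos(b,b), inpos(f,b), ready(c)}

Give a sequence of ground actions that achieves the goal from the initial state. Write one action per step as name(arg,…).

1. bind(c)  →  {at(c), inpos(b,b), inpos(b,d), inpos(b,f), inpos(e,e), near(b), near(c), near(e), near(f), ready(c)}
2. flip(e,f)  →  {at(c), at(e), inpos(b,b), inpos(b,d), inpos(b,f), inpos(f,f), near(b), near(c), near(f), ready(c)}
3. swap(f,b)  →  {at(c), at(e), inpos(b,b), inpos(b,d), inpos(f,b), near(c), near(f), ready(c)}

bind(c); flip(e,f); swap(f,b)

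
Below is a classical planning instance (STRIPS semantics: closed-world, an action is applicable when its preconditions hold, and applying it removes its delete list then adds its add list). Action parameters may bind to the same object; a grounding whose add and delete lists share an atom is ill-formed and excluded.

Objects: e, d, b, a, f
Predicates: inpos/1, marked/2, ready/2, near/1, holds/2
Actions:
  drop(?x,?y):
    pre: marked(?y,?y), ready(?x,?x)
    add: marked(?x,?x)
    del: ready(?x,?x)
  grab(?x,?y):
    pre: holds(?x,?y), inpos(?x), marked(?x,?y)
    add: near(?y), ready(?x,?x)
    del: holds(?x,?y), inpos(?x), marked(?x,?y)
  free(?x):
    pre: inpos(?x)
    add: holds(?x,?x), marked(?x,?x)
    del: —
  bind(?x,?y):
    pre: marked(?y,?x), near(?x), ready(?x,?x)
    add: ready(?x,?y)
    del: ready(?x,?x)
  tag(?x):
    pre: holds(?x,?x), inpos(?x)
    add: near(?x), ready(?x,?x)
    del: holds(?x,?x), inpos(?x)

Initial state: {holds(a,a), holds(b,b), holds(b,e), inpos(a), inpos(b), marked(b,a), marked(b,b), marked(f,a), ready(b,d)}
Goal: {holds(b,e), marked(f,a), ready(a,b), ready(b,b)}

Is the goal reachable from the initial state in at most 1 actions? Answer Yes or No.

1. grab(b,b)  →  {holds(a,a), holds(b,e), inpos(a), marked(b,a), marked(f,a), near(b), ready(b,b), ready(b,d)}
2. tag(a)  →  {holds(b,e), marked(b,a), marked(f,a), near(a), near(b), ready(a,a), ready(b,b), ready(b,d)}
3. bind(a,b)  →  {holds(b,e), marked(b,a), marked(f,a), near(a), near(b), ready(a,b), ready(b,b), ready(b,d)}
optimal plan length = 3; 3 > 1

No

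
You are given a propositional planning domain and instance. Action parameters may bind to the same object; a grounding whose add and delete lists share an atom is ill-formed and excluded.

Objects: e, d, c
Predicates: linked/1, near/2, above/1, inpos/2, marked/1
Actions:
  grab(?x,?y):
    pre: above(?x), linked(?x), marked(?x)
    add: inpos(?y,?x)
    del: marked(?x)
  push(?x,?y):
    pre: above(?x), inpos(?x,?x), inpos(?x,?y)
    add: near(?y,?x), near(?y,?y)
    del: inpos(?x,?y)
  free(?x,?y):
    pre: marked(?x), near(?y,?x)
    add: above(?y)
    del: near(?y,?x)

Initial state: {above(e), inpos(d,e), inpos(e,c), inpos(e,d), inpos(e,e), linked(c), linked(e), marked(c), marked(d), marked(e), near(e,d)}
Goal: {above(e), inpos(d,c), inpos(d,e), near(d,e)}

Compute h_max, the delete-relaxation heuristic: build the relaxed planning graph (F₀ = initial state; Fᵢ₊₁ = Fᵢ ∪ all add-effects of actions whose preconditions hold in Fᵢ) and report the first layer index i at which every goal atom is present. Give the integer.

3

F0 = init (11 atoms)
F1 = F0 ∪ {inpos(c,e), near(c,c), near(c,e), near(d,d), near(d,e), near(e,e)}  (17 atoms)
F2 = F1 ∪ {above(c), above(d)}  (19 atoms)
F3 = F2 ∪ {inpos(c,c), inpos(d,c)}  (21 atoms)
goal ⊆ F3  ⇒  h_max = 3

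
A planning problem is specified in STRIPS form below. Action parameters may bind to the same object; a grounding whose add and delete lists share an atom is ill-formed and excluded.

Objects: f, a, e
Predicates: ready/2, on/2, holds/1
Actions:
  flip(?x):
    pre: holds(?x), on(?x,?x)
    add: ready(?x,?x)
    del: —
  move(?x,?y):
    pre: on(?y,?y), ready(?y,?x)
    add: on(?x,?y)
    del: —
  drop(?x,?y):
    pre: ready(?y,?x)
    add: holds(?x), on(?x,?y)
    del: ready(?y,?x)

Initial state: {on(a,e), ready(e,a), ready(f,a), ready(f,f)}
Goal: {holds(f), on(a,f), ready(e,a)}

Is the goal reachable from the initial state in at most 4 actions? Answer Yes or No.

1. drop(f,f)  →  {holds(f), on(a,e), on(f,f), ready(e,a), ready(f,a)}
2. move(a,f)  →  {holds(f), on(a,e), on(a,f), on(f,f), ready(e,a), ready(f,a)}
optimal plan length = 2; 2 ≤ 4

Yes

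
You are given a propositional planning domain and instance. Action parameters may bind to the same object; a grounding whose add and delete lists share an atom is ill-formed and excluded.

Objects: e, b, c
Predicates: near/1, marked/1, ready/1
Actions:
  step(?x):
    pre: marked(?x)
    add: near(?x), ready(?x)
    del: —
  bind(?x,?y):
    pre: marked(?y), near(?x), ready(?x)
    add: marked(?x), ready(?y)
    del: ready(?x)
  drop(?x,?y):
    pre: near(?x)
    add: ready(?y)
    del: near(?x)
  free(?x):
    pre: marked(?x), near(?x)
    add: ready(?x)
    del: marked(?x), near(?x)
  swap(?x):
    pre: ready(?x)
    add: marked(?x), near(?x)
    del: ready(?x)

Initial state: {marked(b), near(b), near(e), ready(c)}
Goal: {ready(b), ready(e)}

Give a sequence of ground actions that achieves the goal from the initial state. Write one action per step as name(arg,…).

step(b); drop(e,e)

1. step(b)  →  {marked(b), near(b), near(e), ready(b), ready(c)}
2. drop(e,e)  →  {marked(b), near(b), ready(b), ready(c), ready(e)}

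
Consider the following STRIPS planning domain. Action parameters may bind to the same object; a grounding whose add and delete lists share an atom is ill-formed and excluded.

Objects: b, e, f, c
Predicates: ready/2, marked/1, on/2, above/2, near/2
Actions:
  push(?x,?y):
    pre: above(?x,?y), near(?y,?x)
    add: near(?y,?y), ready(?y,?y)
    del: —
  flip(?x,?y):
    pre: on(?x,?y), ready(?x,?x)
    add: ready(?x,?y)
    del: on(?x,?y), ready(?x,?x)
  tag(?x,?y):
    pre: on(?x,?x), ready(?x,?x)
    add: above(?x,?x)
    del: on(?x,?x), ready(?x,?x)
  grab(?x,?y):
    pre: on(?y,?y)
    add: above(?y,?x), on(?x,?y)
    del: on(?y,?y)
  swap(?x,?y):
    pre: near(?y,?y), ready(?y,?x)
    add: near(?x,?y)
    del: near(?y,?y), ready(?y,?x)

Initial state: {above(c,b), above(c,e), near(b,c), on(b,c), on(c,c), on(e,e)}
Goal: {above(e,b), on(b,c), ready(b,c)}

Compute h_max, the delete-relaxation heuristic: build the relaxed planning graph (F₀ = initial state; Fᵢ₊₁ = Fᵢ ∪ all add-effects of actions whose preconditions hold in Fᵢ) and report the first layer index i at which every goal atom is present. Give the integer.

F0 = init (6 atoms)
F1 = F0 ∪ {above(c,f), above(e,b), above(e,c), above(e,f), near(b,b), on(b,e), on(c,e), on(e,c), on(f,c), on(f,e), ready(b,b)}  (17 atoms)
F2 = F1 ∪ {ready(b,c), ready(b,e)}  (19 atoms)
goal ⊆ F2  ⇒  h_max = 2

2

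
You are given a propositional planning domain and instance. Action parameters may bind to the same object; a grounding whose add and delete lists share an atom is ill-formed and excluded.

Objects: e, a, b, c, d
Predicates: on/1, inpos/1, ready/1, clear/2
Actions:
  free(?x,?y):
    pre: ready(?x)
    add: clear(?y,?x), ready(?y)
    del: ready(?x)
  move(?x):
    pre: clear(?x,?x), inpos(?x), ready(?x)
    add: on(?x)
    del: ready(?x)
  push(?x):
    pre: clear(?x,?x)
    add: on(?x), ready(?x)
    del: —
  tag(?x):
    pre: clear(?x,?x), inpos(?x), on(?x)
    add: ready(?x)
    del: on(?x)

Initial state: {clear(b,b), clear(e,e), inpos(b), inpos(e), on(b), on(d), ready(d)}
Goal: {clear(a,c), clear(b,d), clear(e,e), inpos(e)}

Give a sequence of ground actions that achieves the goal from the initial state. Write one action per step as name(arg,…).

free(d,b); free(b,c); free(c,a)

1. free(d,b)  →  {clear(b,b), clear(b,d), clear(e,e), inpos(b), inpos(e), on(b), on(d), ready(b)}
2. free(b,c)  →  {clear(b,b), clear(b,d), clear(c,b), clear(e,e), inpos(b), inpos(e), on(b), on(d), ready(c)}
3. free(c,a)  →  {clear(a,c), clear(b,b), clear(b,d), clear(c,b), clear(e,e), inpos(b), inpos(e), on(b), on(d), ready(a)}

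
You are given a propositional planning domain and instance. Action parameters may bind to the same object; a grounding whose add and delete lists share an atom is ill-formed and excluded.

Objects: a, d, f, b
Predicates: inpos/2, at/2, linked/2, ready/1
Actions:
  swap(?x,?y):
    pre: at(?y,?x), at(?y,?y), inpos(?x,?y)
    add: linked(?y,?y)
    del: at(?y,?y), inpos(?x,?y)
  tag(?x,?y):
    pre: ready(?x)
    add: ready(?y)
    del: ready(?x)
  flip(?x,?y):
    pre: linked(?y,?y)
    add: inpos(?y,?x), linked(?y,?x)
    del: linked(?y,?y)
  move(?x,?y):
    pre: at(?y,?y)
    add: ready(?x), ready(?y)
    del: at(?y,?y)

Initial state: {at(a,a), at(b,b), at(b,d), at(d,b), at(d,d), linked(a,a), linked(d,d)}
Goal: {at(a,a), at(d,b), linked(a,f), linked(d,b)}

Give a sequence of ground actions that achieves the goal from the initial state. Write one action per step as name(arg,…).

1. flip(f,a)  →  {at(a,a), at(b,b), at(b,d), at(d,b), at(d,d), inpos(a,f), linked(a,f), linked(d,d)}
2. flip(b,d)  →  {at(a,a), at(b,b), at(b,d), at(d,b), at(d,d), inpos(a,f), inpos(d,b), linked(a,f), linked(d,b)}

flip(f,a); flip(b,d)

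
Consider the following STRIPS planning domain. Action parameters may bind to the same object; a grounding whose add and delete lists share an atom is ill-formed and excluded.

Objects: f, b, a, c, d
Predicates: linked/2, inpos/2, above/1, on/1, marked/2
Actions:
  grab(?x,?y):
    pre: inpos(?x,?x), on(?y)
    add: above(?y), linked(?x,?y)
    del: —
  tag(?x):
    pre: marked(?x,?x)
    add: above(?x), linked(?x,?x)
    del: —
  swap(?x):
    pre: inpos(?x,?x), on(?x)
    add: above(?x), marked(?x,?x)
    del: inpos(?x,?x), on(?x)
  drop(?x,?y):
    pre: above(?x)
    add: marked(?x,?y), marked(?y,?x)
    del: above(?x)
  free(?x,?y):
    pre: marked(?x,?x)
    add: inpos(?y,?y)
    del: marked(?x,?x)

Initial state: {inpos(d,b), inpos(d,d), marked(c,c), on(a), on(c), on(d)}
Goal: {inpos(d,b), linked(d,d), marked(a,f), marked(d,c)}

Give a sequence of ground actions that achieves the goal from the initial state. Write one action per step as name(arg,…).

grab(d,a); grab(d,d); drop(a,f); drop(d,c)

1. grab(d,a)  →  {above(a), inpos(d,b), inpos(d,d), linked(d,a), marked(c,c), on(a), on(c), on(d)}
2. grab(d,d)  →  {above(a), above(d), inpos(d,b), inpos(d,d), linked(d,a), linked(d,d), marked(c,c), on(a), on(c), on(d)}
3. drop(a,f)  →  {above(d), inpos(d,b), inpos(d,d), linked(d,a), linked(d,d), marked(a,f), marked(c,c), marked(f,a), on(a), on(c), on(d)}
4. drop(d,c)  →  {inpos(d,b), inpos(d,d), linked(d,a), linked(d,d), marked(a,f), marked(c,c), marked(c,d), marked(d,c), marked(f,a), on(a), on(c), on(d)}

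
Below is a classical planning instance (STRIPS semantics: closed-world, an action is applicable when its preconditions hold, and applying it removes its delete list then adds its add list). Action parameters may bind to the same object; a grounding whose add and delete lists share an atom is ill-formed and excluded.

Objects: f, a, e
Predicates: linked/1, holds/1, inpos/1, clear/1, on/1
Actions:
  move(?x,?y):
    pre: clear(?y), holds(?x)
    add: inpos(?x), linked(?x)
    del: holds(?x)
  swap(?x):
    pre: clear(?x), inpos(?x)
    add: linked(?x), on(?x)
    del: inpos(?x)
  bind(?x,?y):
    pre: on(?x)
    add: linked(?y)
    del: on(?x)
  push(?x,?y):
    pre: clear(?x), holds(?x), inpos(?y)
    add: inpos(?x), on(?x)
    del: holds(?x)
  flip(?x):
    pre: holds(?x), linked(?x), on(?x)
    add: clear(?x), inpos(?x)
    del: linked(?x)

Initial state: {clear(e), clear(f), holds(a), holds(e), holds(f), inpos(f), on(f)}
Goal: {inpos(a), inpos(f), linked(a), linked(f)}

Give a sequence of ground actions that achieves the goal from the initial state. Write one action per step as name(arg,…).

move(f,f); move(a,f)

1. move(f,f)  →  {clear(e), clear(f), holds(a), holds(e), inpos(f), linked(f), on(f)}
2. move(a,f)  →  {clear(e), clear(f), holds(e), inpos(a), inpos(f), linked(a), linked(f), on(f)}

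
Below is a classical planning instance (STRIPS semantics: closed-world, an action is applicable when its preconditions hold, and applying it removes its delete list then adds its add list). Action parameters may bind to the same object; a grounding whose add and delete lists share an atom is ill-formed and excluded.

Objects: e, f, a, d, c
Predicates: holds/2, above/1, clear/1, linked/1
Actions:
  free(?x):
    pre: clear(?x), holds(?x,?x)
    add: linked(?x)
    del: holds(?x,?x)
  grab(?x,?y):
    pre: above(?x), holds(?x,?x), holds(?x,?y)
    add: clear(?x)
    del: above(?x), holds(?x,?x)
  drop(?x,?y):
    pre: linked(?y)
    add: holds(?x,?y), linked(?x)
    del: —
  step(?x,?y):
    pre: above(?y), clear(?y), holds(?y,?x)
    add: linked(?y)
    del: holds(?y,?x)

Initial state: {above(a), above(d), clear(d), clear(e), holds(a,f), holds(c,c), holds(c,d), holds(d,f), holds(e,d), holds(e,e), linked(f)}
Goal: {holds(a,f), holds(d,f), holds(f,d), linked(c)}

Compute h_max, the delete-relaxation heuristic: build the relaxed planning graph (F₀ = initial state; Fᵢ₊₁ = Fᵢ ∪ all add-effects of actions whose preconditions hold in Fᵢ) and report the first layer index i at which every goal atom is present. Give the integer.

2

F0 = init (11 atoms)
F1 = F0 ∪ {holds(c,f), holds(e,f), holds(f,f), linked(a), linked(c), linked(d), linked(e)}  (18 atoms)
F2 = F1 ∪ {holds(a,a), holds(a,c), holds(a,d), holds(a,e), holds(c,a), holds(c,e), holds(d,a), holds(d,c), holds(d,d), holds(d,e), holds(e,a), holds(e,c), holds(f,a), holds(f,c), holds(f,d), holds(f,e)}  (34 atoms)
goal ⊆ F2  ⇒  h_max = 2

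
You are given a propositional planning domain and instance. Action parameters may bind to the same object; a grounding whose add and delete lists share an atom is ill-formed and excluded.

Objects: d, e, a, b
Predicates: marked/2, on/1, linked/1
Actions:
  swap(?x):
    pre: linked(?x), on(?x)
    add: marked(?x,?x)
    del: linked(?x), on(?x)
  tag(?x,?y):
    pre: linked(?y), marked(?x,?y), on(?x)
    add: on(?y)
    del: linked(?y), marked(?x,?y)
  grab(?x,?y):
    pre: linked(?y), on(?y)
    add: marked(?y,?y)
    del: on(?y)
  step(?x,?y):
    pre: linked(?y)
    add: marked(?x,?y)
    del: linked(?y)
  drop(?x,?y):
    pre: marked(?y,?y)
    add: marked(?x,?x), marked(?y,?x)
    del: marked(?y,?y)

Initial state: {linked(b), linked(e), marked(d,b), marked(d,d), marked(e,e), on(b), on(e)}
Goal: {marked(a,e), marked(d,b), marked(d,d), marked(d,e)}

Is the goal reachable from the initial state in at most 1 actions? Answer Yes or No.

1. step(d,e)  →  {linked(b), marked(d,b), marked(d,d), marked(d,e), marked(e,e), on(b), on(e)}
2. drop(a,e)  →  {linked(b), marked(a,a), marked(d,b), marked(d,d), marked(d,e), marked(e,a), on(b), on(e)}
3. drop(e,a)  →  {linked(b), marked(a,e), marked(d,b), marked(d,d), marked(d,e), marked(e,a), marked(e,e), on(b), on(e)}
optimal plan length = 3; 3 > 1

No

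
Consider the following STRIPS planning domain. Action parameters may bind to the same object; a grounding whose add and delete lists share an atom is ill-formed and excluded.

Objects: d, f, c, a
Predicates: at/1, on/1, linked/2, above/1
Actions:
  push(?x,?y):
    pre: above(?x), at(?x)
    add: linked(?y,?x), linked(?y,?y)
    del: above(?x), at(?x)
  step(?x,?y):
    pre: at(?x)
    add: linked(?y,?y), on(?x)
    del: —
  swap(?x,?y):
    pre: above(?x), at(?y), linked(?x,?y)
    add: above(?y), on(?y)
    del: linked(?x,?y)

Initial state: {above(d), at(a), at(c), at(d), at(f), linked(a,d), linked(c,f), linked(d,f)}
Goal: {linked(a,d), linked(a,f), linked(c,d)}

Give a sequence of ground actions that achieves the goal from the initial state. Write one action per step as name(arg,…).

swap(d,f); push(d,c); push(f,a)

1. swap(d,f)  →  {above(d), above(f), at(a), at(c), at(d), at(f), linked(a,d), linked(c,f), on(f)}
2. push(d,c)  →  {above(f), at(a), at(c), at(f), linked(a,d), linked(c,c), linked(c,d), linked(c,f), on(f)}
3. push(f,a)  →  {at(a), at(c), linked(a,a), linked(a,d), linked(a,f), linked(c,c), linked(c,d), linked(c,f), on(f)}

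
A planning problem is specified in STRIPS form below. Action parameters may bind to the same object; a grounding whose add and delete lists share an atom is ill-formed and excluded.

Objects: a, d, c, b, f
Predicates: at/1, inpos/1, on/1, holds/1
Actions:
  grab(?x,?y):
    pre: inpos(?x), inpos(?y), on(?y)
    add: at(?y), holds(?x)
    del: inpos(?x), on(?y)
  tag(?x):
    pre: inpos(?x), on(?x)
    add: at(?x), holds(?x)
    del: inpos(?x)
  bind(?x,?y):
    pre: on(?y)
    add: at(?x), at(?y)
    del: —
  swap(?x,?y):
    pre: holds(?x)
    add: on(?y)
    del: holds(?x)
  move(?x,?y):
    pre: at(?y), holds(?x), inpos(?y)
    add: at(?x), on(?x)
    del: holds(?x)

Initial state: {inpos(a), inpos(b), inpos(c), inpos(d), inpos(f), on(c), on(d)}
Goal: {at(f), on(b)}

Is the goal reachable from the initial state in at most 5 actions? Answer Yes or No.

1. grab(a,d)  →  {at(d), holds(a), inpos(b), inpos(c), inpos(d), inpos(f), on(c)}
2. bind(f,c)  →  {at(c), at(d), at(f), holds(a), inpos(b), inpos(c), inpos(d), inpos(f), on(c)}
3. swap(a,b)  →  {at(c), at(d), at(f), inpos(b), inpos(c), inpos(d), inpos(f), on(b), on(c)}
optimal plan length = 3; 3 ≤ 5

Yes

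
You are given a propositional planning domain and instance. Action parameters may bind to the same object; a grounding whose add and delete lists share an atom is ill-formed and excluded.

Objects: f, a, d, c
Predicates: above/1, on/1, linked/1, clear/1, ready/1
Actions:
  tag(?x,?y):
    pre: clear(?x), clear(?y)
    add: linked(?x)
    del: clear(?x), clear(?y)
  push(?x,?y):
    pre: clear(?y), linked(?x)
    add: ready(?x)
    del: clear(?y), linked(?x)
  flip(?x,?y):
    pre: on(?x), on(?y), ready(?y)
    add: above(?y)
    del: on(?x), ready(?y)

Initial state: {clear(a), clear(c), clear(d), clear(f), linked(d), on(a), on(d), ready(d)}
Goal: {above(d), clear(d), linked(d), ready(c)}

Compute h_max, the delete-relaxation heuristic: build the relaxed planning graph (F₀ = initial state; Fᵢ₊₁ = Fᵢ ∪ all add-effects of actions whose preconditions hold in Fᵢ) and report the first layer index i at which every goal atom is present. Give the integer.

F0 = init (8 atoms)
F1 = F0 ∪ {above(d), linked(a), linked(c), linked(f)}  (12 atoms)
F2 = F1 ∪ {ready(a), ready(c), ready(f)}  (15 atoms)
goal ⊆ F2  ⇒  h_max = 2

2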